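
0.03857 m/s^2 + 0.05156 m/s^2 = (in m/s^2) 0.09013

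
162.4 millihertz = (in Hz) 0.1624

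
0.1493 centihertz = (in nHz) 1.493e+06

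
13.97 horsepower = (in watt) 1.042e+04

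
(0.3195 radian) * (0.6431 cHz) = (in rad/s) 0.002055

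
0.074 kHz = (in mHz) 7.4e+04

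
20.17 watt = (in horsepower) 0.02705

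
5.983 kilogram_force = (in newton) 58.67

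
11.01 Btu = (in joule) 1.162e+04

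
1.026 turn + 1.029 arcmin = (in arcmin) 2.216e+04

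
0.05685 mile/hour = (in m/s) 0.02541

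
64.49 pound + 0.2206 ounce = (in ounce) 1032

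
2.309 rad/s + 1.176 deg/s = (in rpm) 22.25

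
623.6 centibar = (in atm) 6.154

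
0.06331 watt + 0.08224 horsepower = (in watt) 61.39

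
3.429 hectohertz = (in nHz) 3.429e+11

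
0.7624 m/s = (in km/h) 2.745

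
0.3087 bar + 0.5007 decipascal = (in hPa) 308.7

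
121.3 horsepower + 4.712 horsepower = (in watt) 9.397e+04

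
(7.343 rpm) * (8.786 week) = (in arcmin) 1.405e+10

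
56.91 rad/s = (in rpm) 543.5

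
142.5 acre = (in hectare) 57.67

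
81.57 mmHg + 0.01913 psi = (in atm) 0.1086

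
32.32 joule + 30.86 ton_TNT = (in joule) 1.291e+11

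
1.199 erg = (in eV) 7.484e+11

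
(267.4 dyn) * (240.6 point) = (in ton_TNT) 5.425e-14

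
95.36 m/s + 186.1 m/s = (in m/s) 281.5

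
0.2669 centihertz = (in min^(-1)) 0.1601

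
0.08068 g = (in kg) 8.068e-05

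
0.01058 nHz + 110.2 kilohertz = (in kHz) 110.2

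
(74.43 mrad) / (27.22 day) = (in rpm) 3.022e-07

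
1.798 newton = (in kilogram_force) 0.1833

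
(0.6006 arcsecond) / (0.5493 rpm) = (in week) 8.37e-11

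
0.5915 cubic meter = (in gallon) 156.3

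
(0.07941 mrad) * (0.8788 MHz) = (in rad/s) 69.79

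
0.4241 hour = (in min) 25.45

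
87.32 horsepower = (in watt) 6.511e+04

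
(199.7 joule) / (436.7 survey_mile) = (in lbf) 6.388e-05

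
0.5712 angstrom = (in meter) 5.712e-11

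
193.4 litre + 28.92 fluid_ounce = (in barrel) 1.222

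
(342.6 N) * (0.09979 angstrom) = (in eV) 2.134e+10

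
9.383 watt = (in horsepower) 0.01258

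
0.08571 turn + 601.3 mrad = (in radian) 1.14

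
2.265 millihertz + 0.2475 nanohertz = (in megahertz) 2.265e-09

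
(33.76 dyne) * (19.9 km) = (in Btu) 0.006368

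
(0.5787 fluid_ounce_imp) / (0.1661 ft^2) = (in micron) 1066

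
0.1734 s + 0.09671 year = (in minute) 5.083e+04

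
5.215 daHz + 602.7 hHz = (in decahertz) 6032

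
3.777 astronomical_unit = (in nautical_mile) 3.051e+08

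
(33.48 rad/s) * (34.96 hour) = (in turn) 6.706e+05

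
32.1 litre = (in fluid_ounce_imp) 1130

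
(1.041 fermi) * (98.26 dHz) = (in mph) 2.288e-14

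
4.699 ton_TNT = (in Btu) 1.863e+07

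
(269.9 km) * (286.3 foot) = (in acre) 5820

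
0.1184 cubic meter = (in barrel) 0.7447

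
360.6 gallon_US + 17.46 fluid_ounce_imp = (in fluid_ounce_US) 4.617e+04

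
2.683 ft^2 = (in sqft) 2.683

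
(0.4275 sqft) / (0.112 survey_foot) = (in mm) 1163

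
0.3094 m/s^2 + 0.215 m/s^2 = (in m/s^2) 0.5244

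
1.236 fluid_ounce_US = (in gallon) 0.009656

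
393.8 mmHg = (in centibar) 52.5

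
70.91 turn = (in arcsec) 9.19e+07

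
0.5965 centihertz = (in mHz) 5.965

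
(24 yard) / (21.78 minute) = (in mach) 4.932e-05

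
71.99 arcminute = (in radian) 0.02094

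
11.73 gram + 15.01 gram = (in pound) 0.05895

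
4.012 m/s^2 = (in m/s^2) 4.012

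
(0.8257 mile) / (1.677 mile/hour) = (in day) 0.02052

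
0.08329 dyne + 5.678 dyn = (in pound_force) 1.295e-05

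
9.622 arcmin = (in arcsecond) 577.3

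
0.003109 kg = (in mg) 3109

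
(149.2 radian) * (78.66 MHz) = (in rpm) 1.121e+11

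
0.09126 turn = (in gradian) 36.5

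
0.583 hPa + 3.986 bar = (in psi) 57.82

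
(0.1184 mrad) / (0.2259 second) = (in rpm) 0.005005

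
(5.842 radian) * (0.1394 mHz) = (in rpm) 0.007777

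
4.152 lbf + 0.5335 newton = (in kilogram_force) 1.938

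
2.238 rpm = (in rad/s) 0.2344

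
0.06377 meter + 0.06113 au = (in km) 9.145e+06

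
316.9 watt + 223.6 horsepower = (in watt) 1.671e+05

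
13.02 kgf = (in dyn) 1.277e+07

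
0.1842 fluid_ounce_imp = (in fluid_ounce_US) 0.177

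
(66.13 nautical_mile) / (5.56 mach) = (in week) 0.000107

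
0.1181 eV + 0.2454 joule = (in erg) 2.454e+06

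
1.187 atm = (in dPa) 1.203e+06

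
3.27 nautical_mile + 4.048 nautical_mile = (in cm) 1.355e+06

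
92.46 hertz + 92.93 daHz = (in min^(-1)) 6.131e+04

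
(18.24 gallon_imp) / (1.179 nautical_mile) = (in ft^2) 0.0004088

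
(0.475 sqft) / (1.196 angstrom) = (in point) 1.046e+12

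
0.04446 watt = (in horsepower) 5.962e-05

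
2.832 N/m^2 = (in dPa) 28.32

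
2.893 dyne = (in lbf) 6.504e-06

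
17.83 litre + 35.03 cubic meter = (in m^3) 35.05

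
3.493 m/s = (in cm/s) 349.3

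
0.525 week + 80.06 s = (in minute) 5293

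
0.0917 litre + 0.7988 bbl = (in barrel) 0.7994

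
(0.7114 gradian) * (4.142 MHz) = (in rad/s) 4.629e+04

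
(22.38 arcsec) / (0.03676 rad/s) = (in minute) 4.919e-05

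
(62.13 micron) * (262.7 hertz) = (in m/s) 0.01632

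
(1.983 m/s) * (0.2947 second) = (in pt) 1657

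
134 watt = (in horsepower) 0.1797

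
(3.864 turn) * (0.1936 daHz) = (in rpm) 448.8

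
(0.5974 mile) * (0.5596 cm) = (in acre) 0.001329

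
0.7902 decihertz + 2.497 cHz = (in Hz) 0.104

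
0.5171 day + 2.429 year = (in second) 7.665e+07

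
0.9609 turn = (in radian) 6.038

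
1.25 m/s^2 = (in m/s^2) 1.25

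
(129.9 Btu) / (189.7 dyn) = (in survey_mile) 4.489e+04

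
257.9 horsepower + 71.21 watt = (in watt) 1.924e+05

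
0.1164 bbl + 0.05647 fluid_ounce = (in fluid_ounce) 625.8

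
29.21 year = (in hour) 2.559e+05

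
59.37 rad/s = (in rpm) 566.9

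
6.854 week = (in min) 6.909e+04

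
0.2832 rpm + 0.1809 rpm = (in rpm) 0.4641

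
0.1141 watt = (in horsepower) 0.000153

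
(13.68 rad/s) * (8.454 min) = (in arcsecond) 1.431e+09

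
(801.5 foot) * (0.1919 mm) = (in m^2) 0.04688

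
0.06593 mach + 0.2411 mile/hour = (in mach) 0.06625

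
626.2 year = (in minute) 3.291e+08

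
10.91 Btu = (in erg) 1.151e+11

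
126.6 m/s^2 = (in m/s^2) 126.6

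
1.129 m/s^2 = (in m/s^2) 1.129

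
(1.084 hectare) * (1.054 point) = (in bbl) 25.35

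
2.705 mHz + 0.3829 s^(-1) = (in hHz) 0.003856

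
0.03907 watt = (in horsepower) 5.239e-05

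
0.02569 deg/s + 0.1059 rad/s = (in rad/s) 0.1063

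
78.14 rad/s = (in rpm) 746.2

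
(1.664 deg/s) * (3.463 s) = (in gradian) 6.403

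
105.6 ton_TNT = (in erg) 4.418e+18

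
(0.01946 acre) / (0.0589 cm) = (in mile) 83.08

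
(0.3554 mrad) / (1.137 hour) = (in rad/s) 8.683e-08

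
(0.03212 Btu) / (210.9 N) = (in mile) 9.984e-05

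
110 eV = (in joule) 1.762e-17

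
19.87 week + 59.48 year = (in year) 59.86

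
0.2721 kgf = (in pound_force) 0.5999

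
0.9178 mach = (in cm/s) 3.125e+04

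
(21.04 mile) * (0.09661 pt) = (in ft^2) 12.42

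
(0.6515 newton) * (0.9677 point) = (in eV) 1.388e+15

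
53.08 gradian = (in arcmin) 2866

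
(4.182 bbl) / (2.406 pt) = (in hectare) 0.07833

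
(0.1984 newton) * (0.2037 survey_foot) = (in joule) 0.01232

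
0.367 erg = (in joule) 3.67e-08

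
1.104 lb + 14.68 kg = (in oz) 535.5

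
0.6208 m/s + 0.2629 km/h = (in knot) 1.349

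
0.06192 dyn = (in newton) 6.192e-07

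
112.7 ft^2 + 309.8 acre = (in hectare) 125.4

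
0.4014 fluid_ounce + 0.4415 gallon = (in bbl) 0.01059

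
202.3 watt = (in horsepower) 0.2713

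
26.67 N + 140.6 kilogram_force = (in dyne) 1.405e+08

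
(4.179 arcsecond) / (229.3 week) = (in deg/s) 8.371e-12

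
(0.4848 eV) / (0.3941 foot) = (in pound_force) 1.454e-19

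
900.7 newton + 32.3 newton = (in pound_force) 209.7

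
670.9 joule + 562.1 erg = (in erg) 6.709e+09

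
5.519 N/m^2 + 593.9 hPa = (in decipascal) 5.94e+05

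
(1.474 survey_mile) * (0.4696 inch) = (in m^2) 28.29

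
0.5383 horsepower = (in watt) 401.4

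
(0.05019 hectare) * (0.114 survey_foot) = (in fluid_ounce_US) 5.897e+05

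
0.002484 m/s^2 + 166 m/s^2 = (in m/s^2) 166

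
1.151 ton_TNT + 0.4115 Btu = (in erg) 4.816e+16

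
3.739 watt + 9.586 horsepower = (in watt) 7152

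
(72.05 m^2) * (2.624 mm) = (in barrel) 1.189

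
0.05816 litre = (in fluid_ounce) 1.967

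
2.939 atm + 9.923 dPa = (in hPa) 2978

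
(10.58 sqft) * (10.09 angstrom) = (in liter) 9.918e-07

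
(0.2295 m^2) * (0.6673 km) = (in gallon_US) 4.046e+04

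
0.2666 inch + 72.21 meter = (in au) 4.827e-10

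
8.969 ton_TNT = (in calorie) 8.969e+09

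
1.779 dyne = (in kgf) 1.814e-06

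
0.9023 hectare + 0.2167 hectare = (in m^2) 1.119e+04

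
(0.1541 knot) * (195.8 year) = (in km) 4.895e+05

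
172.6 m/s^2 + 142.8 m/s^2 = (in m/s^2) 315.4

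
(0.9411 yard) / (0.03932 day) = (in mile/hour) 0.0005666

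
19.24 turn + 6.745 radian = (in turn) 20.31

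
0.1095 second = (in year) 3.472e-09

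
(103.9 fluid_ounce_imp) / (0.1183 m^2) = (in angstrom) 2.495e+08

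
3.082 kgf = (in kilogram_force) 3.082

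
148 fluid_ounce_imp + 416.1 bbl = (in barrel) 416.1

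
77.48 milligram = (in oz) 0.002733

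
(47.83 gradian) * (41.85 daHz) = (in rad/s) 314.4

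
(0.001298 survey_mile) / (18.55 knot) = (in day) 2.534e-06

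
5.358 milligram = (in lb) 1.181e-05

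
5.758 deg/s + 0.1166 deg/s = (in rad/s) 0.1025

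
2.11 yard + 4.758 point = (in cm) 193.1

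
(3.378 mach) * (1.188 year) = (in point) 1.222e+14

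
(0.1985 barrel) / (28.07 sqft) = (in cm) 1.21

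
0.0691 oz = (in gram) 1.959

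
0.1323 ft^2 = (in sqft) 0.1323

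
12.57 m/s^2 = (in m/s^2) 12.57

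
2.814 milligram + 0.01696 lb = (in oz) 0.2715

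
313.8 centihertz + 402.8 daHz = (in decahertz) 403.1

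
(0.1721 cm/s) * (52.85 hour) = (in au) 2.189e-09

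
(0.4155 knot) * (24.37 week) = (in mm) 3.15e+09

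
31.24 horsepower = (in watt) 2.33e+04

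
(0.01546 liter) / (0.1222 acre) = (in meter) 3.126e-08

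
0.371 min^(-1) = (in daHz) 0.0006183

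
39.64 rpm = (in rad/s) 4.151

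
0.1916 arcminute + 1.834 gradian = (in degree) 1.654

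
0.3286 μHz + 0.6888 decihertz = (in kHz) 6.888e-05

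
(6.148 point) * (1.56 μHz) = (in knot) 6.577e-09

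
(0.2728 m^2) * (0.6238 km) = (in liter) 1.702e+05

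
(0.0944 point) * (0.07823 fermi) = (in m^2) 2.605e-21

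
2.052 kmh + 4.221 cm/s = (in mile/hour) 1.369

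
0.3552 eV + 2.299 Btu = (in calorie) 579.7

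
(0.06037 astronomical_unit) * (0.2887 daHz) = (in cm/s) 2.607e+12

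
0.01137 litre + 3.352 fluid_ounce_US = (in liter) 0.1105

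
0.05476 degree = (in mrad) 0.9557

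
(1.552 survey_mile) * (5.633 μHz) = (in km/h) 0.05065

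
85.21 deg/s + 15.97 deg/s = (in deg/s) 101.2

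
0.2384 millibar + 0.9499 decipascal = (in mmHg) 0.1795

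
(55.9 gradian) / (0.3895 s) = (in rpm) 21.53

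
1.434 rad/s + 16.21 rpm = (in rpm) 29.9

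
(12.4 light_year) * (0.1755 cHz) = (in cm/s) 2.059e+16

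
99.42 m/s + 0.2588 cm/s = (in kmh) 357.9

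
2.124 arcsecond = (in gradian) 0.0006556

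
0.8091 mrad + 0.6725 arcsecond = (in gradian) 0.05172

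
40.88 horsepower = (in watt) 3.048e+04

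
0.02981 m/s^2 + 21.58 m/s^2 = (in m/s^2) 21.61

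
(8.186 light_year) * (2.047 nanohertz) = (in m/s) 1.585e+08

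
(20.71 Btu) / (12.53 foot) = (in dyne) 5.721e+08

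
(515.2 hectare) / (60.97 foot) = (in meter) 2.772e+05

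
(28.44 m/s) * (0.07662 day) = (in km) 188.3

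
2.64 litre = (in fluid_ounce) 89.27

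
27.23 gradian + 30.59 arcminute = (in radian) 0.4366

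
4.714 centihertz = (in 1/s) 0.04714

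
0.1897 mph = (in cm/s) 8.48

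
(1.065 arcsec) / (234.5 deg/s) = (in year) 4e-14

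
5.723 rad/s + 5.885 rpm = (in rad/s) 6.339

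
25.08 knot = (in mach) 0.03789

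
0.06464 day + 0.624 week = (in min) 6383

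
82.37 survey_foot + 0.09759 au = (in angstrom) 1.46e+20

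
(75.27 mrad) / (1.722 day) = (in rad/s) 5.059e-07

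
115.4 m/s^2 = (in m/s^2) 115.4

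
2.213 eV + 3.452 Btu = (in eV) 2.273e+22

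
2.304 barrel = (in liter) 366.3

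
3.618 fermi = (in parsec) 1.173e-31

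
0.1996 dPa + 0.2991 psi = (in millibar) 20.62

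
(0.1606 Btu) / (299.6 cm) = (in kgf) 5.767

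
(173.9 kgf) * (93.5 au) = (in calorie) 5.701e+15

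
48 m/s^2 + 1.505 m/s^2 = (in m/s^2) 49.51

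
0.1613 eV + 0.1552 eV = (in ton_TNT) 1.212e-29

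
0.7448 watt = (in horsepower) 0.0009988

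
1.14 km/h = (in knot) 0.6156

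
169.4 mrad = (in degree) 9.706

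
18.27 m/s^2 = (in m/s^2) 18.27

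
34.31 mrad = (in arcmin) 117.9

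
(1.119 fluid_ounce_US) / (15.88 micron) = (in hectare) 0.0002084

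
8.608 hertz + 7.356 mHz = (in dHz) 86.15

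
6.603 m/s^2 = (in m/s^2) 6.603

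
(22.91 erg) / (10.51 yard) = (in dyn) 0.02384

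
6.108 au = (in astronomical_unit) 6.108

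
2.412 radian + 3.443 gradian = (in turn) 0.3925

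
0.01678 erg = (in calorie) 4.011e-10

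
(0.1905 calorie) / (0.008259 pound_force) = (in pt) 6.15e+04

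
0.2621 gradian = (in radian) 0.004117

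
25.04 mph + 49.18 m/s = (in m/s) 60.37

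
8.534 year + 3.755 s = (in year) 8.534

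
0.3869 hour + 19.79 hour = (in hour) 20.18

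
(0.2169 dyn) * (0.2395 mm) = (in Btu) 4.924e-13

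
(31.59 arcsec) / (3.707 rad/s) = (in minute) 6.886e-07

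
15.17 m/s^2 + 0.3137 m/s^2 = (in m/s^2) 15.48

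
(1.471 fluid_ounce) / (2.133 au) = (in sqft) 1.467e-15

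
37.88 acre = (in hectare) 15.33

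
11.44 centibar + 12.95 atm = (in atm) 13.06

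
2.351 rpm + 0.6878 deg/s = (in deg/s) 14.79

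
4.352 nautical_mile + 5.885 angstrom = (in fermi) 8.06e+18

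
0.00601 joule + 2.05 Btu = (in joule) 2163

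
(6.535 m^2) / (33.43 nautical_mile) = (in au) 7.056e-16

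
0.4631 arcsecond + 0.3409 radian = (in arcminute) 1172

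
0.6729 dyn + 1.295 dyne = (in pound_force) 4.424e-06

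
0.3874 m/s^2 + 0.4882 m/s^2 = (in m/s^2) 0.8756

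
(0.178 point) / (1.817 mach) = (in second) 1.015e-07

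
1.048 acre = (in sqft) 4.565e+04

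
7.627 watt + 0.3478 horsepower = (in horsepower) 0.358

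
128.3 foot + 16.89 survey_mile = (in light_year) 2.877e-12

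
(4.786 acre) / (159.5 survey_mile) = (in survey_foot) 0.2476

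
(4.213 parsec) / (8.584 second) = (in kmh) 5.452e+16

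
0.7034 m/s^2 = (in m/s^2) 0.7034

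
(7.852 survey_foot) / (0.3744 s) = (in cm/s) 639.2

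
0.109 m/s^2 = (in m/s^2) 0.109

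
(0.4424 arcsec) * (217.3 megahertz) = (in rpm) 4451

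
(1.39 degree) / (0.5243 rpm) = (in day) 5.114e-06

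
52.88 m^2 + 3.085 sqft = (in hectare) 0.005317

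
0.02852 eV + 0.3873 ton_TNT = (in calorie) 3.873e+08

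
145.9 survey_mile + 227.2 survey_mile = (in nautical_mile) 324.2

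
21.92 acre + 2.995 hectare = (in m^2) 1.187e+05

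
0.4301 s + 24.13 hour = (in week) 0.1436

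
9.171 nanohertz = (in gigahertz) 9.171e-18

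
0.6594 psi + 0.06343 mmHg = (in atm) 0.04495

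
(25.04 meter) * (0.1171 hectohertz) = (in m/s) 293.2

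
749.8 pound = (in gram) 3.401e+05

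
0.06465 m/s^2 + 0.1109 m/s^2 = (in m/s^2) 0.1755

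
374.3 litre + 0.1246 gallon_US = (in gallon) 99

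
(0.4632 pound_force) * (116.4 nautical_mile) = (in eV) 2.772e+24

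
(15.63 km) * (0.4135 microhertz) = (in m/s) 0.006463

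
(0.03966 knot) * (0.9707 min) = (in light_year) 1.256e-16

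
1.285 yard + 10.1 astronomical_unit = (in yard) 1.652e+12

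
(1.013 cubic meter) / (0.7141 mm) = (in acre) 0.3505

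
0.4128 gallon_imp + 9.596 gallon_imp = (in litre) 45.5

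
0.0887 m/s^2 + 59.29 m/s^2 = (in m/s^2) 59.38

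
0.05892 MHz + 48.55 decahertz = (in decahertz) 5941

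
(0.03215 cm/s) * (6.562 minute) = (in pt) 358.8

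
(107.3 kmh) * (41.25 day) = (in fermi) 1.062e+23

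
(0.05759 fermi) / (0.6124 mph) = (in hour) 5.843e-20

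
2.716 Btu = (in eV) 1.789e+22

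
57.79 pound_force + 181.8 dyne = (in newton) 257.1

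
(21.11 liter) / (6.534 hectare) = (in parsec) 1.047e-23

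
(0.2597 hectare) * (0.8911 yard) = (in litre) 2.116e+06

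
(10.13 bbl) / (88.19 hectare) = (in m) 1.826e-06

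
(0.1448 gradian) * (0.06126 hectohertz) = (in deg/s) 0.7983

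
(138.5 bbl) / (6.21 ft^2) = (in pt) 1.082e+05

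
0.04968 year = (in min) 2.611e+04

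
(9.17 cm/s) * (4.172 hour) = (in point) 3.904e+06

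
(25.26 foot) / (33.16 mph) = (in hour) 0.0001443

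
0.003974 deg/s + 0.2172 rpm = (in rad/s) 0.02281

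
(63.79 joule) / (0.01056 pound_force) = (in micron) 1.358e+09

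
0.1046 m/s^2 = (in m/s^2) 0.1046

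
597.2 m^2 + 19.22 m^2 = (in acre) 0.1523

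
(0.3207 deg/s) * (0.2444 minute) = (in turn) 0.01306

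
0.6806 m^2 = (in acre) 0.0001682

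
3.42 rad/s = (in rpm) 32.66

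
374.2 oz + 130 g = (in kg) 10.74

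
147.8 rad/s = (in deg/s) 8468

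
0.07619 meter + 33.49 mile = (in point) 1.528e+08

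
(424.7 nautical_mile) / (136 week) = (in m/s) 0.009563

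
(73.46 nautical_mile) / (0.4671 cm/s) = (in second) 2.913e+07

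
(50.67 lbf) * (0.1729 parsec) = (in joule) 1.202e+18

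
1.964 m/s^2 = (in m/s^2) 1.964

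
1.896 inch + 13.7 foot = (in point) 1.197e+04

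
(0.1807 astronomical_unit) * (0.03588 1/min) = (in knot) 3.142e+07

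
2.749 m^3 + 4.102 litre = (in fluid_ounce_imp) 9.69e+04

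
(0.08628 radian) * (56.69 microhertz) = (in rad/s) 4.891e-06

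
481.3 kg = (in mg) 4.813e+08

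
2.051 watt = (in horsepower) 0.00275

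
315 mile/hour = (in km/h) 506.9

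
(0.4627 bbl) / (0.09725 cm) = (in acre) 0.01869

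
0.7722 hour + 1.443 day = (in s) 1.275e+05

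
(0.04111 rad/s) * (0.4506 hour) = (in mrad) 6.669e+04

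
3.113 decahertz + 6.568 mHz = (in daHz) 3.114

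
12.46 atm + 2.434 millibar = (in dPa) 1.263e+07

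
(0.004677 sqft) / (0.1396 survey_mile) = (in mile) 1.202e-09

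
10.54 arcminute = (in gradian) 0.1952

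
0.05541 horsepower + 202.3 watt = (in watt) 243.6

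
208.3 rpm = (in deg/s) 1250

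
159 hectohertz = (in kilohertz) 15.9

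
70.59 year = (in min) 3.71e+07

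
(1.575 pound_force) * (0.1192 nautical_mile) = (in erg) 1.547e+10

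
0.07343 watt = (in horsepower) 9.847e-05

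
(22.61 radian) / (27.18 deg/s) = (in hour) 0.01324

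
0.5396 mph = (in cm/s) 24.12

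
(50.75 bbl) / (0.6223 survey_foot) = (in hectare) 0.004254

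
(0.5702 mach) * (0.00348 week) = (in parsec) 1.324e-11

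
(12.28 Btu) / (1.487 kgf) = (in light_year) 9.391e-14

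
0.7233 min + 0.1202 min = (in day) 0.0005858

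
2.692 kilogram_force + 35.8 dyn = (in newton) 26.4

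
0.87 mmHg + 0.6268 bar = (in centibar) 62.8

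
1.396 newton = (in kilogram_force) 0.1424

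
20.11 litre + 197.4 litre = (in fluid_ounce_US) 7355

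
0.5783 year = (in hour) 5066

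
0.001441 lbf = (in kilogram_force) 0.0006536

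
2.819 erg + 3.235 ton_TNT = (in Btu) 1.283e+07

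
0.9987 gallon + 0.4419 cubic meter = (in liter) 445.7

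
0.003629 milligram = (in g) 3.629e-06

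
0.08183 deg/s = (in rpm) 0.01364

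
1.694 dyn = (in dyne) 1.694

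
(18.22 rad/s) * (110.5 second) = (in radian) 2013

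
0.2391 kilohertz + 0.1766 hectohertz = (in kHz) 0.2568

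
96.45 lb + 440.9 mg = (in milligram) 4.375e+07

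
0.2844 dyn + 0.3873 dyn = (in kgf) 6.849e-07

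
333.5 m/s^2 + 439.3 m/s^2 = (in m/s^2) 772.8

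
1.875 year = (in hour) 1.642e+04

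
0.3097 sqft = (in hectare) 2.877e-06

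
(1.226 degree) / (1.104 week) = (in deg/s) 1.836e-06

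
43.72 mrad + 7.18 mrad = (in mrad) 50.9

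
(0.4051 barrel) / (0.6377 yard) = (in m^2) 0.1105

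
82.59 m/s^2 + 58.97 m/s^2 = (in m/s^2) 141.6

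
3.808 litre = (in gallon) 1.006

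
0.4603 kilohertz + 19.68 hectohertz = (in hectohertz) 24.28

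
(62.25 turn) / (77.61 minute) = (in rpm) 0.8021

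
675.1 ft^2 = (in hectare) 0.006272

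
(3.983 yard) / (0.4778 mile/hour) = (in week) 2.819e-05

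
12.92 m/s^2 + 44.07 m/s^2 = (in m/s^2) 56.99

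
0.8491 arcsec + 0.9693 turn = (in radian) 6.09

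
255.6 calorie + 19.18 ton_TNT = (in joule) 8.025e+10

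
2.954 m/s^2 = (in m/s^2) 2.954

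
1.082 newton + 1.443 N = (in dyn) 2.525e+05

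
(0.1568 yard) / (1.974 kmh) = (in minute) 0.004358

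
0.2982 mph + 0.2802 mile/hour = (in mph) 0.5784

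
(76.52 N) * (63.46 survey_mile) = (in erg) 7.815e+13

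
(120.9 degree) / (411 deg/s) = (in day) 3.405e-06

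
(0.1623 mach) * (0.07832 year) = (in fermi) 1.365e+23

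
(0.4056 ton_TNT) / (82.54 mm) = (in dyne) 2.056e+15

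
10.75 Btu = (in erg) 1.134e+11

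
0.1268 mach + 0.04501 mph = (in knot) 83.97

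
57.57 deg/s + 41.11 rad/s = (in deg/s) 2413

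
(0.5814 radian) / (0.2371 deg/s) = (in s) 140.5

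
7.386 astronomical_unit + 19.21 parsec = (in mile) 3.683e+14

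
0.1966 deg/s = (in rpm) 0.03277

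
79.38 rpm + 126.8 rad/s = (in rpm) 1290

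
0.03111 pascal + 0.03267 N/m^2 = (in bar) 6.378e-07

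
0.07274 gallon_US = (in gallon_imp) 0.06057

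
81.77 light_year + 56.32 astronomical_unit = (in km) 7.736e+14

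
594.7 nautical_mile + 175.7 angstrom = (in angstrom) 1.101e+16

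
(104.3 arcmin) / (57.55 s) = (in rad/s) 0.0005272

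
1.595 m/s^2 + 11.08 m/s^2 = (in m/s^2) 12.68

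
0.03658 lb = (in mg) 1.659e+04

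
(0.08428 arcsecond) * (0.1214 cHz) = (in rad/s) 4.96e-10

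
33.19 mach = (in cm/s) 1.13e+06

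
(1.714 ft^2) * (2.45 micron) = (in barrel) 2.454e-06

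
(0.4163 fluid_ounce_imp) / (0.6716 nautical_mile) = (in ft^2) 1.024e-07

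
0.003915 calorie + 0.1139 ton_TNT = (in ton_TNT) 0.1139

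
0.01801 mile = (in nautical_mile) 0.01565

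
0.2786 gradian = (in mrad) 4.376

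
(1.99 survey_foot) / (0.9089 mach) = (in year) 6.215e-11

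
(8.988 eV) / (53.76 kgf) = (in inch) 1.075e-19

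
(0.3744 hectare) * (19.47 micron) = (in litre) 72.9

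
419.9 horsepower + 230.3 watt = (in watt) 3.133e+05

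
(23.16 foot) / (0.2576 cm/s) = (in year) 8.69e-05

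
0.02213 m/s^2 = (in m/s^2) 0.02213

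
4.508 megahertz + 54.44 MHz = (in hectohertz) 5.895e+05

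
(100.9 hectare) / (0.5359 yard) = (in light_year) 2.176e-10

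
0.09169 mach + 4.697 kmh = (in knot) 63.22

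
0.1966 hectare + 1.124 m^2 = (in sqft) 2.117e+04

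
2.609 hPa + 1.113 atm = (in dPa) 1.13e+06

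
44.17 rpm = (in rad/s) 4.625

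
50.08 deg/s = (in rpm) 8.347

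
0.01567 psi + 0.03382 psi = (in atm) 0.003368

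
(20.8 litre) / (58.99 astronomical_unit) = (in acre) 5.824e-19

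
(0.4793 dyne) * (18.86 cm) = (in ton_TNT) 2.161e-16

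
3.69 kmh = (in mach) 0.00301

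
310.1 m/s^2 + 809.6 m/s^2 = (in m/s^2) 1120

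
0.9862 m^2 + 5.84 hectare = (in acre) 14.43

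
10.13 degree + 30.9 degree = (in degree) 41.03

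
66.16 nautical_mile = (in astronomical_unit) 8.191e-07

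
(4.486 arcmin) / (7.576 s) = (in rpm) 0.001645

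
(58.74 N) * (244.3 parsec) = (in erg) 4.428e+27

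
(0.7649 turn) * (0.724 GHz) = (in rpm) 3.323e+10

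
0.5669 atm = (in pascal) 5.744e+04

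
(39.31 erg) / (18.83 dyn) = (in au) 1.395e-13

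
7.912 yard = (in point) 2.051e+04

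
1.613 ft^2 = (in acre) 3.703e-05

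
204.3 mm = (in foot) 0.6703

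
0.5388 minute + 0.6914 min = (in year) 2.341e-06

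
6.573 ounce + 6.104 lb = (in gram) 2955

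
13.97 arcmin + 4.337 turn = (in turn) 4.338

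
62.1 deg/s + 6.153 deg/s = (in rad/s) 1.191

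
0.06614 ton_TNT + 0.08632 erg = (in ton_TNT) 0.06614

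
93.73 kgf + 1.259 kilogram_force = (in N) 931.5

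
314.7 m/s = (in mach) 0.9242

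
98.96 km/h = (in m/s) 27.49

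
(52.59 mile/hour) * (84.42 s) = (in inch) 7.814e+04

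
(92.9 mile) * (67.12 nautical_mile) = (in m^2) 1.858e+10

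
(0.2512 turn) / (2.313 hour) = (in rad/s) 0.0001895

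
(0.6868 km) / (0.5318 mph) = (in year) 9.161e-05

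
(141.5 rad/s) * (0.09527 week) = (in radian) 8.153e+06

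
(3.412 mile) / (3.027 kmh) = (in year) 0.0002071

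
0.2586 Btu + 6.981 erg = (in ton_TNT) 6.521e-08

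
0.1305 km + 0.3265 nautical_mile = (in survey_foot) 2412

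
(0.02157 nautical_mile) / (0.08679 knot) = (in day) 0.01036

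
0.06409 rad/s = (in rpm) 0.612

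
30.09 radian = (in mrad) 3.009e+04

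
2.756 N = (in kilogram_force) 0.281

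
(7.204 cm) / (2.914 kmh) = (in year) 2.822e-09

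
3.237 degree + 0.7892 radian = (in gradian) 53.84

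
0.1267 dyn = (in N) 1.267e-06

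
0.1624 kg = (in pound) 0.358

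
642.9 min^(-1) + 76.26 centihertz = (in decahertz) 1.148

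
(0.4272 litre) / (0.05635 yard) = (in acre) 2.049e-06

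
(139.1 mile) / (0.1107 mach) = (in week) 0.00982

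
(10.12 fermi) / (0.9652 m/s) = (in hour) 2.912e-18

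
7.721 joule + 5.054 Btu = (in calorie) 1276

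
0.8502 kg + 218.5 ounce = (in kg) 7.045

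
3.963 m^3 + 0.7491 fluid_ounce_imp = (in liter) 3963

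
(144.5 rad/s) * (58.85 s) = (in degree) 4.872e+05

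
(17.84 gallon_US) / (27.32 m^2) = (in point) 7.007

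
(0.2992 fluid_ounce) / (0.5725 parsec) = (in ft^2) 5.391e-21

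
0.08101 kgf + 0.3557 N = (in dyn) 1.15e+05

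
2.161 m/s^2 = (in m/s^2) 2.161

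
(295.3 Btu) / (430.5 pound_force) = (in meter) 162.7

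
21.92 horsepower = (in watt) 1.635e+04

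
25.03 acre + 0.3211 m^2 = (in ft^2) 1.09e+06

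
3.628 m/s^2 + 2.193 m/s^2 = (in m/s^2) 5.821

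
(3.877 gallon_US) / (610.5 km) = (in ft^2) 2.588e-07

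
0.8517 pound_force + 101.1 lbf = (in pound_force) 102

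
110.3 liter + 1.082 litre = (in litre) 111.4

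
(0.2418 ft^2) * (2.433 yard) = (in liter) 49.98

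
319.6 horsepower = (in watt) 2.383e+05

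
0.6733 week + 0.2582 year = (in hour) 2375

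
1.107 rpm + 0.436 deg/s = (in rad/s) 0.1235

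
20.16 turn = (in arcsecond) 2.613e+07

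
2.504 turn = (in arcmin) 5.409e+04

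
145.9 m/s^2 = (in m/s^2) 145.9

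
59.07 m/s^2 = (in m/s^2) 59.07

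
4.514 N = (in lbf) 1.015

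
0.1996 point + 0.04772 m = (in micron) 4.779e+04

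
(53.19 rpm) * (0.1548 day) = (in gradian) 4.743e+06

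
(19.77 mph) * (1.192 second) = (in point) 2.986e+04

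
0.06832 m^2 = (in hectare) 6.832e-06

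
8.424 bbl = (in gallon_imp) 294.6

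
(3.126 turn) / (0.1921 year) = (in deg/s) 0.0001858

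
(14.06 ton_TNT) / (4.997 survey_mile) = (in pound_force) 1.644e+06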